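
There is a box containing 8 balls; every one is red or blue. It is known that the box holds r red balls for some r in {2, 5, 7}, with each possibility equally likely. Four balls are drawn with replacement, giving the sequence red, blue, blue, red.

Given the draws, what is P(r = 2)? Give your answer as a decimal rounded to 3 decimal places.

Under each hypothesis, the probability of the observed sequence is: P(data | r = 2) = (2/8)(6/8)(6/8)(2/8) = 0.035156; P(data | r = 5) = (5/8)(3/8)(3/8)(5/8) = 0.054932; P(data | r = 7) = (7/8)(1/8)(1/8)(7/8) = 0.011963.
The prior-weighted likelihoods are 1/3 · 0.035156 = 0.011719, 1/3 · 0.054932 = 0.018311, 1/3 · 0.011963 = 0.0039876; with total 0.034017.
Hence P(r = 2 | data) = (0.011719) / (0.034017) = 0.3445.

0.344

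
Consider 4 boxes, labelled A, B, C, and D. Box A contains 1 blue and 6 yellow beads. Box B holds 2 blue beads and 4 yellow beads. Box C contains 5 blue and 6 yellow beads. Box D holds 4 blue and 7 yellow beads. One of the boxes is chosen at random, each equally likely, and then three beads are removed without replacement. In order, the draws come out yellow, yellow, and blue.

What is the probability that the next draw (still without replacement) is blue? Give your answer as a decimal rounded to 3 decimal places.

0.310

The likelihood of the observed sequence under each hypothesis: P(data | box A) = (6/7)(5/6)(1/5) = 0.14286; P(data | box B) = (4/6)(3/5)(2/4) = 0.2; P(data | box C) = (6/11)(5/10)(5/9) = 0.15152; P(data | box D) = (7/11)(6/10)(4/9) = 0.1697.
Multiplying each by its prior: 1/4 · 0.14286 = 0.035714, 1/4 · 0.2 = 0.05, 1/4 · 0.15152 = 0.037879, 1/4 · 0.1697 = 0.042424; with total 0.16602.
Normalising, the posterior is P(box A | data) = 0.21512, P(box B | data) = 0.30117, P(box C | data) = 0.22816, P(box D | data) = 0.25554.
The predictive probability is P(blue next | data) = (0)(0.21512) + (1/3)(0.30117) + (1/2)(0.22816) + (3/8)(0.25554) = 0.3103.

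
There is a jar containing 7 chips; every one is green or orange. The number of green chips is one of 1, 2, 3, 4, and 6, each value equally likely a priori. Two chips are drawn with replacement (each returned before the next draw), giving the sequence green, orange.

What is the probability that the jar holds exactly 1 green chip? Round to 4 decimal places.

0.1304

For each hypothesis, P(data | H) works out to: P(data | r = 1) = (1/7)(6/7) = 6/49; P(data | r = 2) = (2/7)(5/7) = 10/49; P(data | r = 3) = (3/7)(4/7) = 12/49; P(data | r = 4) = (4/7)(3/7) = 12/49; P(data | r = 6) = (6/7)(1/7) = 6/49.
Multiplying each by its prior: 1/5 · 6/49 = 6/245, 1/5 · 10/49 = 2/49, 1/5 · 12/49 = 12/245, 1/5 · 12/49 = 12/245, 1/5 · 6/49 = 6/245; with total 46/245.
Hence P(r = 1 | data) = (6/245) / (46/245) = 3/23.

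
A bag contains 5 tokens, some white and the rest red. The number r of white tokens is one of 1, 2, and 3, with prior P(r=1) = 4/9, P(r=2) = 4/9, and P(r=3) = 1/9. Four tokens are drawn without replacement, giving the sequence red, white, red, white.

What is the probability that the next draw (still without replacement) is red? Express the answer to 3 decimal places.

For each hypothesis, P(data | H) works out to: P(data | r = 1) = (4/5)(1/4)(3/3)(0/2) = 0; P(data | r = 2) = (3/5)(2/4)(2/3)(1/2) = 1/10; P(data | r = 3) = (2/5)(3/4)(1/3)(2/2) = 1/10.
Multiplying each by its prior: 4/9 · 0 = 0, 4/9 · 1/10 = 2/45, 1/9 · 1/10 = 1/90; summing to 1/18.
Normalising, the posterior is P(r = 1 | data) = 0, P(r = 2 | data) = 4/5, P(r = 3 | data) = 1/5.
So P(red next | data) = Σ P(red next | H) P(H | data) = (1)(4/5) + (0)(1/5) = 4/5.

0.800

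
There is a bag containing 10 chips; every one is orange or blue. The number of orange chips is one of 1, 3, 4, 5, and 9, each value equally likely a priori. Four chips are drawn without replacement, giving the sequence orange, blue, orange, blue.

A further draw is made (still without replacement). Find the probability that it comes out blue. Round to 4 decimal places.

The likelihood of the observed sequence under each hypothesis: P(data | r = 1) = (1/10)(9/9)(0/8) = 0; P(data | r = 3) = (3/10)(7/9)(2/8)(6/7) = 0.05; P(data | r = 4) = (4/10)(6/9)(3/8)(5/7) = 0.071429; P(data | r = 5) = (5/10)(5/9)(4/8)(4/7) = 0.079365; P(data | r = 9) = (9/10)(1/9)(8/8)(0/7) = 0.
The prior-weighted likelihoods are 1/5 · 0 = 0, 1/5 · 0.05 = 0.01, 1/5 · 0.071429 = 0.014286, 1/5 · 0.079365 = 0.015873, 1/5 · 0 = 0; these sum to 0.040159.
The posterior is then P(r = 1 | data) = 0, P(r = 3 | data) = 0.24901, P(r = 4 | data) = 0.35573, P(r = 5 | data) = 0.39526, P(r = 9 | data) = 0.
Averaging over the posterior, P(blue next | data) = (5/6)(0.24901) + (2/3)(0.35573) + (1/2)(0.39526) = 0.64229.

0.6423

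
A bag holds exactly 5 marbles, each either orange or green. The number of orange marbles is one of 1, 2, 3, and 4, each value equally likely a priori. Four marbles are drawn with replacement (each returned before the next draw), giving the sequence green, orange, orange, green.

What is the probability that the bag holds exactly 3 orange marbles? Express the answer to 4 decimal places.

0.3462

Under each hypothesis, the probability of the observed sequence is: P(data | r = 1) = (4/5)(1/5)(1/5)(4/5) = 16/625; P(data | r = 2) = (3/5)(2/5)(2/5)(3/5) = 36/625; P(data | r = 3) = (2/5)(3/5)(3/5)(2/5) = 36/625; P(data | r = 4) = (1/5)(4/5)(4/5)(1/5) = 16/625.
Multiplying each by its prior: 1/4 · 16/625 = 4/625, 1/4 · 36/625 = 9/625, 1/4 · 36/625 = 9/625, 1/4 · 16/625 = 4/625; these sum to 26/625.
Therefore the posterior P(r = 3 | data) = (9/625) / (26/625) = 9/26.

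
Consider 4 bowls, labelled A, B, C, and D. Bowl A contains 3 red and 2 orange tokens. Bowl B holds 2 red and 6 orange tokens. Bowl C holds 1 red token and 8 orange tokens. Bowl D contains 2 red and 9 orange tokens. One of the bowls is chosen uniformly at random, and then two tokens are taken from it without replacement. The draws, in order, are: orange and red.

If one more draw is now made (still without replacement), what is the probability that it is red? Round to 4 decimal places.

For each hypothesis, P(data | H) works out to: P(data | bowl A) = (2/5)(3/4) = 0.3; P(data | bowl B) = (6/8)(2/7) = 0.21429; P(data | bowl C) = (8/9)(1/8) = 0.11111; P(data | bowl D) = (9/11)(2/10) = 0.16364.
The prior-weighted likelihoods are 1/4 · 0.3 = 0.075, 1/4 · 0.21429 = 0.053571, 1/4 · 0.11111 = 0.027778, 1/4 · 0.16364 = 0.040909; summing to 0.19726.
The posterior is then P(bowl A | data) = 0.38021, P(bowl B | data) = 0.27158, P(bowl C | data) = 0.14082, P(bowl D | data) = 0.20739.
So P(red next | data) = Σ P(red next | H) P(H | data) = (2/3)(0.38021) + (1/6)(0.27158) + (0)(0.14082) + (1/9)(0.20739) = 0.32178.

0.3218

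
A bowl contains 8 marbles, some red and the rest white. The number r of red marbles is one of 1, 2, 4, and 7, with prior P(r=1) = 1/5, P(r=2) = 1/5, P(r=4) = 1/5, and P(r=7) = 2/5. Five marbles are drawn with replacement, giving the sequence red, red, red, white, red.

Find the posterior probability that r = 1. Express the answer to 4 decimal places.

Compute the likelihood of the observed sequence for each case: P(data | r = 1) = (1/8)(1/8)(1/8)(7/8)(1/8) = 0.00021362; P(data | r = 2) = (2/8)(2/8)(2/8)(6/8)(2/8) = 0.0029297; P(data | r = 4) = (4/8)(4/8)(4/8)(4/8)(4/8) = 0.03125; P(data | r = 7) = (7/8)(7/8)(7/8)(1/8)(7/8) = 0.073273.
Multiplying each by its prior: 1/5 · 0.00021362 = 4.2725e-05, 1/5 · 0.0029297 = 0.00058594, 1/5 · 0.03125 = 0.00625, 2/5 · 0.073273 = 0.029309; these sum to 0.036188.
Therefore the posterior P(r = 1 | data) = (4.2725e-05) / (0.036188) = 0.0011806.

0.0012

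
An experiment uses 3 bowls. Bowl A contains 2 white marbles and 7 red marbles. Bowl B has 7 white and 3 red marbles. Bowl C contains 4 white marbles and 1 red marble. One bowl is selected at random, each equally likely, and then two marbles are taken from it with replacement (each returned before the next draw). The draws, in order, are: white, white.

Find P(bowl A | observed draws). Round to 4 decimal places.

0.0419

Under each hypothesis, the probability of the observed sequence is: P(data | bowl A) = (2/9)(2/9) = 0.049383; P(data | bowl B) = (7/10)(7/10) = 0.49; P(data | bowl C) = (4/5)(4/5) = 0.64.
Weighting by the prior gives 1/3 · 0.049383 = 0.016461, 1/3 · 0.49 = 0.16333, 1/3 · 0.64 = 0.21333; with total 0.39313.
By Bayes' rule, P(bowl A | data) = (0.016461) / (0.39313) = 0.041872.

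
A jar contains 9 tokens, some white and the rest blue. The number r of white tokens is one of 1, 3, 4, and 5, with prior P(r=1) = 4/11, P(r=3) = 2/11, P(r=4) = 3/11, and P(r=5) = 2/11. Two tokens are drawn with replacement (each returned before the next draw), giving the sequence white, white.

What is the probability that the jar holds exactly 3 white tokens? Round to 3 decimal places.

0.150

Under each hypothesis, the probability of the observed sequence is: P(data | r = 1) = (1/9)(1/9) = 1/81; P(data | r = 3) = (3/9)(3/9) = 1/9; P(data | r = 4) = (4/9)(4/9) = 16/81; P(data | r = 5) = (5/9)(5/9) = 25/81.
Weighting by the prior gives 4/11 · 1/81 = 4/891, 2/11 · 1/9 = 2/99, 3/11 · 16/81 = 16/297, 2/11 · 25/81 = 50/891; summing to 40/297.
Hence P(r = 3 | data) = (2/99) / (40/297) = 3/20.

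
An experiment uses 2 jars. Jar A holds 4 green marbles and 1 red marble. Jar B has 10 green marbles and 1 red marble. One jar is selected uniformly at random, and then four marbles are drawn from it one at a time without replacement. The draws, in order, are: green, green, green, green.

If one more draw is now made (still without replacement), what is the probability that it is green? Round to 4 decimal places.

0.6522

Under each hypothesis, the probability of the observed sequence is: P(data | jar A) = (4/5)(3/4)(2/3)(1/2) = 1/5; P(data | jar B) = (10/11)(9/10)(8/9)(7/8) = 7/11.
The prior-weighted likelihoods are 1/2 · 1/5 = 1/10, 1/2 · 7/11 = 7/22; summing to 23/55.
Dividing through by the total gives posterior P(jar A | data) = 11/46, P(jar B | data) = 35/46.
Averaging over the posterior, P(green next | data) = (0)(11/46) + (6/7)(35/46) = 15/23.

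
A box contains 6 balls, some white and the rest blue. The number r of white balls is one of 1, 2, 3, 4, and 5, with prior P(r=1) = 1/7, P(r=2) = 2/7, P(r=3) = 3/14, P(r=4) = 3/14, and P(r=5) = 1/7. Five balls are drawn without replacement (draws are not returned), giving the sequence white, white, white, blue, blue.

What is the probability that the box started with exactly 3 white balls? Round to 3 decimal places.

0.429

For each hypothesis, P(data | H) works out to: P(data | r = 1) = (1/6)(0/5) = 0; P(data | r = 2) = (2/6)(1/5)(0/4) = 0; P(data | r = 3) = (3/6)(2/5)(1/4)(3/3)(2/2) = 1/20; P(data | r = 4) = (4/6)(3/5)(2/4)(2/3)(1/2) = 1/15; P(data | r = 5) = (5/6)(4/5)(3/4)(1/3)(0/2) = 0.
Weighting by the prior gives 1/7 · 0 = 0, 2/7 · 0 = 0, 3/14 · 1/20 = 3/280, 3/14 · 1/15 = 1/70, 1/7 · 0 = 0; with total 1/40.
Therefore the posterior P(r = 3 | data) = (3/280) / (1/40) = 3/7.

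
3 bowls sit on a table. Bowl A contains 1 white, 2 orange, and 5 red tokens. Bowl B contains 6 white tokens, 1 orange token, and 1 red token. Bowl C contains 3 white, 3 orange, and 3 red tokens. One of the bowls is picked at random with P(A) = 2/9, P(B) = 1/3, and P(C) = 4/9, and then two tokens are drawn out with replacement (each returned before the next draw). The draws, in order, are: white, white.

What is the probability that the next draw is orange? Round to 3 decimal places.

0.170

The likelihood of the observed sequence under each hypothesis: P(data | bowl A) = (1/8)(1/8) = 0.015625; P(data | bowl B) = (6/8)(6/8) = 0.5625; P(data | bowl C) = (3/9)(3/9) = 0.11111.
Weighting by the prior gives 2/9 · 0.015625 = 0.0034722, 1/3 · 0.5625 = 0.1875, 4/9 · 0.11111 = 0.049383; these sum to 0.24035.
Normalising, the posterior is P(bowl A | data) = 0.014446, P(bowl B | data) = 0.7801, P(bowl C | data) = 0.20546.
The predictive probability is P(orange next | data) = (1/4)(0.014446) + (1/8)(0.7801) + (1/3)(0.20546) = 0.16961.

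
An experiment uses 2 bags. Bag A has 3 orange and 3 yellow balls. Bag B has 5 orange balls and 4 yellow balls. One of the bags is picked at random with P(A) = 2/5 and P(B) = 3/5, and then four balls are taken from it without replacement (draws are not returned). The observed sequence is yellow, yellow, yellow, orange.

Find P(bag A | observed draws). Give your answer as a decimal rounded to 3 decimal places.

Compute the likelihood of the observed sequence for each case: P(data | bag A) = (3/6)(2/5)(1/4)(3/3) = 1/20; P(data | bag B) = (4/9)(3/8)(2/7)(5/6) = 5/126.
Weighting by the prior gives 2/5 · 1/20 = 1/50, 3/5 · 5/126 = 1/42; summing to 23/525.
So P(bag A | data) = (1/50) / (23/525) = 21/46.

0.457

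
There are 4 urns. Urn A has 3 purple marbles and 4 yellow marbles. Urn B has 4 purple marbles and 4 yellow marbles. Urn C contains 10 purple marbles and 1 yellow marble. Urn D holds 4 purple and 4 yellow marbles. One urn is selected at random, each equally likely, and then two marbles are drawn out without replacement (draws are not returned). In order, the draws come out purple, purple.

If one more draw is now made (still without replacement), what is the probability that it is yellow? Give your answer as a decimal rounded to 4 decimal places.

Under each hypothesis, the probability of the observed sequence is: P(data | urn A) = (3/7)(2/6) = 1/7; P(data | urn B) = (4/8)(3/7) = 3/14; P(data | urn C) = (10/11)(9/10) = 9/11; P(data | urn D) = (4/8)(3/7) = 3/14.
The prior-weighted likelihoods are 1/4 · 1/7 = 1/28, 1/4 · 3/14 = 3/56, 1/4 · 9/11 = 9/44, 1/4 · 3/14 = 3/56; these sum to 107/308.
Normalising, the posterior is P(urn A | data) = 11/107, P(urn B | data) = 33/214, P(urn C | data) = 63/107, P(urn D | data) = 33/214.
The predictive probability is P(yellow next | data) = (4/5)(11/107) + (2/3)(33/214) + (1/9)(63/107) + (2/3)(33/214) = 189/535.

0.3533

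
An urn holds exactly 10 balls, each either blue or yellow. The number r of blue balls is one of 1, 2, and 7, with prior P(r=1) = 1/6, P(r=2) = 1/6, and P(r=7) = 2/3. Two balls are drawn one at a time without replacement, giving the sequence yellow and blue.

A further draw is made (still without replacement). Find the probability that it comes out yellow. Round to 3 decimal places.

0.404

The likelihood of the observed sequence under each hypothesis: P(data | r = 1) = (9/10)(1/9) = 1/10; P(data | r = 2) = (8/10)(2/9) = 8/45; P(data | r = 7) = (3/10)(7/9) = 7/30.
Weighting by the prior gives 1/6 · 1/10 = 1/60, 1/6 · 8/45 = 4/135, 2/3 · 7/30 = 7/45; summing to 109/540.
Normalising, the posterior is P(r = 1 | data) = 9/109, P(r = 2 | data) = 16/109, P(r = 7 | data) = 84/109.
Averaging over the posterior, P(yellow next | data) = (1)(9/109) + (7/8)(16/109) + (1/4)(84/109) = 44/109.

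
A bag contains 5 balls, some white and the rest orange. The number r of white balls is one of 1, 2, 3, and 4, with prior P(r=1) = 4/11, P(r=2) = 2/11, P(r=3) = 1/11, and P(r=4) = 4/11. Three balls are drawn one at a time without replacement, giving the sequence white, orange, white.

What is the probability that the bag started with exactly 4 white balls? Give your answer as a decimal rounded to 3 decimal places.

0.667

The likelihood of the observed sequence under each hypothesis: P(data | r = 1) = (1/5)(4/4)(0/3) = 0; P(data | r = 2) = (2/5)(3/4)(1/3) = 1/10; P(data | r = 3) = (3/5)(2/4)(2/3) = 1/5; P(data | r = 4) = (4/5)(1/4)(3/3) = 1/5.
Multiplying each by its prior: 4/11 · 0 = 0, 2/11 · 1/10 = 1/55, 1/11 · 1/5 = 1/55, 4/11 · 1/5 = 4/55; these sum to 6/55.
Hence P(r = 4 | data) = (4/55) / (6/55) = 2/3.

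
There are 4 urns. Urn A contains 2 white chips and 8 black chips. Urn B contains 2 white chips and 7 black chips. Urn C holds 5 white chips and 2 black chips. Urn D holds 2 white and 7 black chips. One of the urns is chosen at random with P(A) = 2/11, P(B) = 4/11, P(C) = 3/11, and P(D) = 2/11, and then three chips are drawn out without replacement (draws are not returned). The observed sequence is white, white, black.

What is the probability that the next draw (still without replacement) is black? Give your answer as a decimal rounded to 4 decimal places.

0.4523

The likelihood of the observed sequence under each hypothesis: P(data | urn A) = (2/10)(1/9)(8/8) = 0.022222; P(data | urn B) = (2/9)(1/8)(7/7) = 0.027778; P(data | urn C) = (5/7)(4/6)(2/5) = 0.19048; P(data | urn D) = (2/9)(1/8)(7/7) = 0.027778.
Multiplying each by its prior: 2/11 · 0.022222 = 0.0040404, 4/11 · 0.027778 = 0.010101, 3/11 · 0.19048 = 0.051948, 2/11 · 0.027778 = 0.0050505; these sum to 0.07114.
Normalising, the posterior is P(urn A | data) = 0.056795, P(urn B | data) = 0.14199, P(urn C | data) = 0.73022, P(urn D | data) = 0.070994.
The predictive probability is P(black next | data) = (1)(0.056795) + (1)(0.14199) + (1/4)(0.73022) + (1)(0.070994) = 0.45233.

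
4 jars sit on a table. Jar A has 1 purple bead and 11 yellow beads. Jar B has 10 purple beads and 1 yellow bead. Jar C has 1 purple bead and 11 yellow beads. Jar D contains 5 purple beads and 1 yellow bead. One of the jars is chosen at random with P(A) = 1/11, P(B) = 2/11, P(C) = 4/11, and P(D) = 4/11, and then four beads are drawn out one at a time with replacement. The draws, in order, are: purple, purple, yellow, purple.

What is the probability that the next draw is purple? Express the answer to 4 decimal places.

0.8493

The likelihood of the observed sequence under each hypothesis: P(data | jar A) = (1/12)(1/12)(11/12)(1/12) = 0.00053048; P(data | jar B) = (10/11)(10/11)(1/11)(10/11) = 0.068301; P(data | jar C) = (1/12)(1/12)(11/12)(1/12) = 0.00053048; P(data | jar D) = (5/6)(5/6)(1/6)(5/6) = 0.096451.
Multiplying each by its prior: 1/11 · 0.00053048 = 4.8225e-05, 2/11 · 0.068301 = 0.012418, 4/11 · 0.00053048 = 0.0001929, 4/11 · 0.096451 = 0.035073; summing to 0.047733.
Normalising, the posterior is P(jar A | data) = 0.0010103, P(jar B | data) = 0.26017, P(jar C | data) = 0.0040413, P(jar D | data) = 0.73478.
Averaging over the posterior, P(purple next | data) = (1/12)(0.0010103) + (10/11)(0.26017) + (1/12)(0.0040413) + (5/6)(0.73478) = 0.84925.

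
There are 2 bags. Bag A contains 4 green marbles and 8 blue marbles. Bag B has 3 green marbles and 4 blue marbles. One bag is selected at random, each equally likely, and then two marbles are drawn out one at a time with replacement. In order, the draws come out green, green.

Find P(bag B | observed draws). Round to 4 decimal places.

Compute the likelihood of the observed sequence for each case: P(data | bag A) = (4/12)(4/12) = 1/9; P(data | bag B) = (3/7)(3/7) = 9/49.
The prior-weighted likelihoods are 1/2 · 1/9 = 1/18, 1/2 · 9/49 = 9/98; these sum to 65/441.
By Bayes' rule, P(bag B | data) = (9/98) / (65/441) = 81/130.

0.6231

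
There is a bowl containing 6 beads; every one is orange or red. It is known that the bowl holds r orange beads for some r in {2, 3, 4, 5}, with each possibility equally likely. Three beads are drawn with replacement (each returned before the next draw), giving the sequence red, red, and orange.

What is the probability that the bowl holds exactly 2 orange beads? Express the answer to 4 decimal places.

0.4000

For each hypothesis, P(data | H) works out to: P(data | r = 2) = (4/6)(4/6)(2/6) = 4/27; P(data | r = 3) = (3/6)(3/6)(3/6) = 1/8; P(data | r = 4) = (2/6)(2/6)(4/6) = 2/27; P(data | r = 5) = (1/6)(1/6)(5/6) = 5/216.
Multiplying each by its prior: 1/4 · 4/27 = 1/27, 1/4 · 1/8 = 1/32, 1/4 · 2/27 = 1/54, 1/4 · 5/216 = 5/864; summing to 5/54.
Hence P(r = 2 | data) = (1/27) / (5/54) = 2/5.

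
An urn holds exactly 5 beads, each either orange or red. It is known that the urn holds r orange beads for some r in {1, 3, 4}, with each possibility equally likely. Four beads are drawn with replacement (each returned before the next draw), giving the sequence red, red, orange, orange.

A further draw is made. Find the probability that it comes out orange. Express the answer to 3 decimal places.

For each hypothesis, P(data | H) works out to: P(data | r = 1) = (4/5)(4/5)(1/5)(1/5) = 0.0256; P(data | r = 3) = (2/5)(2/5)(3/5)(3/5) = 0.0576; P(data | r = 4) = (1/5)(1/5)(4/5)(4/5) = 0.0256.
Multiplying each by its prior: 1/3 · 0.0256 = 0.0085333, 1/3 · 0.0576 = 0.0192, 1/3 · 0.0256 = 0.0085333; with total 0.036267.
Dividing through by the total gives posterior P(r = 1 | data) = 0.23529, P(r = 3 | data) = 0.52941, P(r = 4 | data) = 0.23529.
Averaging over the posterior, P(orange next | data) = (1/5)(0.23529) + (3/5)(0.52941) + (4/5)(0.23529) = 0.55294.

0.553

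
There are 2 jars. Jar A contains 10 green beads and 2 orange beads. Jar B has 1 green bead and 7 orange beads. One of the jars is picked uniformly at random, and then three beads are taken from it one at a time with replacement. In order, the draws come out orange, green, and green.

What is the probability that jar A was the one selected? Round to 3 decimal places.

0.894

For each hypothesis, P(data | H) works out to: P(data | jar A) = (2/12)(10/12)(10/12) = 0.11574; P(data | jar B) = (7/8)(1/8)(1/8) = 0.013672.
The prior-weighted likelihoods are 1/2 · 0.11574 = 0.05787, 1/2 · 0.013672 = 0.0068359; summing to 0.064706.
By Bayes' rule, P(jar A | data) = (0.05787) / (0.064706) = 0.89435.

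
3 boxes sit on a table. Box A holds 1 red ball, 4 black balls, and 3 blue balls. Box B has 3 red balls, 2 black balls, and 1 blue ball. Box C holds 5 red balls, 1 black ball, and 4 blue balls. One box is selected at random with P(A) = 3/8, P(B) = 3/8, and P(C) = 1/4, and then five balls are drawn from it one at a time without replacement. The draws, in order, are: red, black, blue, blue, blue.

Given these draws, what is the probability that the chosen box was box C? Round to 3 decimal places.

Under each hypothesis, the probability of the observed sequence is: P(data | box A) = (1/8)(4/7)(3/6)(2/5)(1/4) = 0.0035714; P(data | box B) = (3/6)(2/5)(1/4)(0/3) = 0; P(data | box C) = (5/10)(1/9)(4/8)(3/7)(2/6) = 0.0039683.
Multiplying each by its prior: 3/8 · 0.0035714 = 0.0013393, 3/8 · 0 = 0, 1/4 · 0.0039683 = 0.00099206; these sum to 0.0023313.
So P(box C | data) = (0.00099206) / (0.0023313) = 0.42553.

0.426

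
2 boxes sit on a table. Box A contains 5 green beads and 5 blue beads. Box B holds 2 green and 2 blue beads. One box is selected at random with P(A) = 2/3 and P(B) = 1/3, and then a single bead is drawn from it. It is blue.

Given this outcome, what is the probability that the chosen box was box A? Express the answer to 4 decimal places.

0.6667

Compute the likelihood of this draw for each case: P(data | box A) = (5/10) = 1/2; P(data | box B) = (2/4) = 1/2.
Multiplying each by its prior: 2/3 · 1/2 = 1/3, 1/3 · 1/2 = 1/6; summing to 1/2.
So P(box A | data) = (1/3) / (1/2) = 2/3.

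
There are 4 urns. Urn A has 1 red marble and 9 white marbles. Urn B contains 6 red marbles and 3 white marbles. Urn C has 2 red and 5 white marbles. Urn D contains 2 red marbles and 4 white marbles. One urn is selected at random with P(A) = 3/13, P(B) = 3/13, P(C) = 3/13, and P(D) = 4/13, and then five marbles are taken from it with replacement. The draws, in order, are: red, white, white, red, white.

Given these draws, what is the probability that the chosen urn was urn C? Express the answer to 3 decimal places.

0.305

The likelihood of the observed sequence under each hypothesis: P(data | urn A) = (1/10)(9/10)(9/10)(1/10)(9/10) = 0.00729; P(data | urn B) = (6/9)(3/9)(3/9)(6/9)(3/9) = 0.016461; P(data | urn C) = (2/7)(5/7)(5/7)(2/7)(5/7) = 0.02975; P(data | urn D) = (2/6)(4/6)(4/6)(2/6)(4/6) = 0.032922.
Multiplying each by its prior: 3/13 · 0.00729 = 0.0016823, 3/13 · 0.016461 = 0.0037987, 3/13 · 0.02975 = 0.0068653, 4/13 · 0.032922 = 0.01013; summing to 0.022476.
Hence P(urn C | data) = (0.0068653) / (0.022476) = 0.30545.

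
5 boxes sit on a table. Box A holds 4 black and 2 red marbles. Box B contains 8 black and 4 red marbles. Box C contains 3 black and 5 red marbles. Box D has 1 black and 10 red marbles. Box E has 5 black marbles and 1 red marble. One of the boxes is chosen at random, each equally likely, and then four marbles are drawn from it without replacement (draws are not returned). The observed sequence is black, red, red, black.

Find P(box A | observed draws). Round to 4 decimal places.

0.3425

For each hypothesis, P(data | H) works out to: P(data | box A) = (4/6)(2/5)(1/4)(3/3) = 0.066667; P(data | box B) = (8/12)(4/11)(3/10)(7/9) = 0.056566; P(data | box C) = (3/8)(5/7)(4/6)(2/5) = 0.071429; P(data | box D) = (1/11)(10/10)(9/9)(0/8) = 0; P(data | box E) = (5/6)(1/5)(0/4) = 0.
The prior-weighted likelihoods are 1/5 · 0.066667 = 0.013333, 1/5 · 0.056566 = 0.011313, 1/5 · 0.071429 = 0.014286, 1/5 · 0 = 0, 1/5 · 0 = 0; summing to 0.038932.
Therefore the posterior P(box A | data) = (0.013333) / (0.038932) = 0.34248.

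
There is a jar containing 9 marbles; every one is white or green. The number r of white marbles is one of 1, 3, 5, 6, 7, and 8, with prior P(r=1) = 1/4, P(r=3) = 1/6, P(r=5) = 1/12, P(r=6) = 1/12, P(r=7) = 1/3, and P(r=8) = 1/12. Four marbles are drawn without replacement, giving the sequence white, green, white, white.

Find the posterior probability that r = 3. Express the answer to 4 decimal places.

0.0268

For each hypothesis, P(data | H) works out to: P(data | r = 1) = (1/9)(8/8)(0/7) = 0; P(data | r = 3) = (3/9)(6/8)(2/7)(1/6) = 1/84; P(data | r = 5) = (5/9)(4/8)(4/7)(3/6) = 5/63; P(data | r = 6) = (6/9)(3/8)(5/7)(4/6) = 5/42; P(data | r = 7) = (7/9)(2/8)(6/7)(5/6) = 5/36; P(data | r = 8) = (8/9)(1/8)(7/7)(6/6) = 1/9.
Multiplying each by its prior: 1/4 · 0 = 0, 1/6 · 1/84 = 1/504, 1/12 · 5/63 = 5/756, 1/12 · 5/42 = 5/504, 1/3 · 5/36 = 5/108, 1/12 · 1/9 = 1/108; these sum to 2/27.
So P(r = 3 | data) = (1/504) / (2/27) = 3/112.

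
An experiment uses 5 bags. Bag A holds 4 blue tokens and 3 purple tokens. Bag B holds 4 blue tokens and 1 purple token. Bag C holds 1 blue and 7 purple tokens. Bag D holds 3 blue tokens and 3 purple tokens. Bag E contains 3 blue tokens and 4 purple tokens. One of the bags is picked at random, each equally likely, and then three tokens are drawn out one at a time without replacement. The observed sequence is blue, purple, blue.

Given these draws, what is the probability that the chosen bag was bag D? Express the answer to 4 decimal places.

0.2360

Under each hypothesis, the probability of the observed sequence is: P(data | bag A) = (4/7)(3/6)(3/5) = 6/35; P(data | bag B) = (4/5)(1/4)(3/3) = 1/5; P(data | bag C) = (1/8)(7/7)(0/6) = 0; P(data | bag D) = (3/6)(3/5)(2/4) = 3/20; P(data | bag E) = (3/7)(4/6)(2/5) = 4/35.
Weighting by the prior gives 1/5 · 6/35 = 6/175, 1/5 · 1/5 = 1/25, 1/5 · 0 = 0, 1/5 · 3/20 = 3/100, 1/5 · 4/35 = 4/175; summing to 89/700.
Therefore the posterior P(bag D | data) = (3/100) / (89/700) = 21/89.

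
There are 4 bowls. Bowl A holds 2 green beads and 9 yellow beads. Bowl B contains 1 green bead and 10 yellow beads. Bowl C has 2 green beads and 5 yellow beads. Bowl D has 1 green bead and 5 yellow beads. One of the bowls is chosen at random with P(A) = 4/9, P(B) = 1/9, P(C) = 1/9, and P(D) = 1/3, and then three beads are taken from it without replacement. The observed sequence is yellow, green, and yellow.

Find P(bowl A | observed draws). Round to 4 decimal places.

The likelihood of the observed sequence under each hypothesis: P(data | bowl A) = (9/11)(2/10)(8/9) = 0.14545; P(data | bowl B) = (10/11)(1/10)(9/9) = 0.090909; P(data | bowl C) = (5/7)(2/6)(4/5) = 0.19048; P(data | bowl D) = (5/6)(1/5)(4/4) = 0.16667.
Multiplying each by its prior: 4/9 · 0.14545 = 0.064646, 1/9 · 0.090909 = 0.010101, 1/9 · 0.19048 = 0.021164, 1/3 · 0.16667 = 0.055556; these sum to 0.15147.
Therefore the posterior P(bowl A | data) = (0.064646) / (0.15147) = 0.4268.

0.4268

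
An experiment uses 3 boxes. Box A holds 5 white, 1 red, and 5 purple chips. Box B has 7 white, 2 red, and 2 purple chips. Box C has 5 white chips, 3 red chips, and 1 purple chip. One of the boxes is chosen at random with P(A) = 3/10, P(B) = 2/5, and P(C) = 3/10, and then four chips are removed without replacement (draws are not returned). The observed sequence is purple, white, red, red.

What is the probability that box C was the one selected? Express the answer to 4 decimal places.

Compute the likelihood of the observed sequence for each case: P(data | box A) = (5/11)(5/10)(1/9)(0/8) = 0; P(data | box B) = (2/11)(7/10)(2/9)(1/8) = 0.0035354; P(data | box C) = (1/9)(5/8)(3/7)(2/6) = 0.0099206.
Weighting by the prior gives 3/10 · 0 = 0, 2/5 · 0.0035354 = 0.0014141, 3/10 · 0.0099206 = 0.0029762; with total 0.0043903.
By Bayes' rule, P(box C | data) = (0.0029762) / (0.0043903) = 0.6779.

0.6779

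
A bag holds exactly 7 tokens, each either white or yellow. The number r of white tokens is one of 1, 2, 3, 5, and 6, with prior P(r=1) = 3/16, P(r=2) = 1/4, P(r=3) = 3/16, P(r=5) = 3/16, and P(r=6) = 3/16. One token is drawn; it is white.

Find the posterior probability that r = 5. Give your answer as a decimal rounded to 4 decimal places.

The likelihood of this draw under each hypothesis: P(data | r = 1) = (1/7) = 1/7; P(data | r = 2) = (2/7) = 2/7; P(data | r = 3) = (3/7) = 3/7; P(data | r = 5) = (5/7) = 5/7; P(data | r = 6) = (6/7) = 6/7.
The prior-weighted likelihoods are 3/16 · 1/7 = 3/112, 1/4 · 2/7 = 1/14, 3/16 · 3/7 = 9/112, 3/16 · 5/7 = 15/112, 3/16 · 6/7 = 9/56; these sum to 53/112.
Hence P(r = 5 | data) = (15/112) / (53/112) = 15/53.

0.2830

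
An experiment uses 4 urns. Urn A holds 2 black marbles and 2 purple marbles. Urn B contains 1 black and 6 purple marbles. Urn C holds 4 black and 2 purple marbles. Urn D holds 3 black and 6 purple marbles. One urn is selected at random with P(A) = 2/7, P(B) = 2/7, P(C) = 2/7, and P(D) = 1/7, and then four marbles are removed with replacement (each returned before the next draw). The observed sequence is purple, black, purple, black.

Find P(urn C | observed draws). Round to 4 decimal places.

For each hypothesis, P(data | H) works out to: P(data | urn A) = (2/4)(2/4)(2/4)(2/4) = 0.0625; P(data | urn B) = (6/7)(1/7)(6/7)(1/7) = 0.014994; P(data | urn C) = (2/6)(4/6)(2/6)(4/6) = 0.049383; P(data | urn D) = (6/9)(3/9)(6/9)(3/9) = 0.049383.
Weighting by the prior gives 2/7 · 0.0625 = 0.017857, 2/7 · 0.014994 = 0.0042839, 2/7 · 0.049383 = 0.014109, 1/7 · 0.049383 = 0.0070547; with total 0.043305.
Therefore the posterior P(urn C | data) = (0.014109) / (0.043305) = 0.32581.

0.3258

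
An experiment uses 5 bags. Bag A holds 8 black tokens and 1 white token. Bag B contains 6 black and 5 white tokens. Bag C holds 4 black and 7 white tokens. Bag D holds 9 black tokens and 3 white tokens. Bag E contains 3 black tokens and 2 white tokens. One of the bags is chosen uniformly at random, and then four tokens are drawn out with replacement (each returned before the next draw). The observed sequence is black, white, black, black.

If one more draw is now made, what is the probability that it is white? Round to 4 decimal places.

0.3276

For each hypothesis, P(data | H) works out to: P(data | bag A) = (8/9)(1/9)(8/9)(8/9) = 0.078037; P(data | bag B) = (6/11)(5/11)(6/11)(6/11) = 0.073765; P(data | bag C) = (4/11)(7/11)(4/11)(4/11) = 0.030599; P(data | bag D) = (9/12)(3/12)(9/12)(9/12) = 0.10547; P(data | bag E) = (3/5)(2/5)(3/5)(3/5) = 0.0864.
The prior-weighted likelihoods are 1/5 · 0.078037 = 0.015607, 1/5 · 0.073765 = 0.014753, 1/5 · 0.030599 = 0.0061198, 1/5 · 0.10547 = 0.021094, 1/5 · 0.0864 = 0.01728; these sum to 0.074854.
The posterior is then P(bag A | data) = 0.2085, P(bag B | data) = 0.19709, P(bag C | data) = 0.081756, P(bag D | data) = 0.2818, P(bag E | data) = 0.23085.
Averaging over the posterior, P(white next | data) = (1/9)(0.2085) + (5/11)(0.19709) + (7/11)(0.081756) + (1/4)(0.2818) + (2/5)(0.23085) = 0.32757.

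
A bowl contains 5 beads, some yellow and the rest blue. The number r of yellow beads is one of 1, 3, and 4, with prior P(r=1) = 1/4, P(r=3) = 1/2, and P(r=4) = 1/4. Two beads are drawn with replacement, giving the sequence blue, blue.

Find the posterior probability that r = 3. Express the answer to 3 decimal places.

Under each hypothesis, the probability of the observed sequence is: P(data | r = 1) = (4/5)(4/5) = 16/25; P(data | r = 3) = (2/5)(2/5) = 4/25; P(data | r = 4) = (1/5)(1/5) = 1/25.
The prior-weighted likelihoods are 1/4 · 16/25 = 4/25, 1/2 · 4/25 = 2/25, 1/4 · 1/25 = 1/100; with total 1/4.
By Bayes' rule, P(r = 3 | data) = (2/25) / (1/4) = 8/25.

0.320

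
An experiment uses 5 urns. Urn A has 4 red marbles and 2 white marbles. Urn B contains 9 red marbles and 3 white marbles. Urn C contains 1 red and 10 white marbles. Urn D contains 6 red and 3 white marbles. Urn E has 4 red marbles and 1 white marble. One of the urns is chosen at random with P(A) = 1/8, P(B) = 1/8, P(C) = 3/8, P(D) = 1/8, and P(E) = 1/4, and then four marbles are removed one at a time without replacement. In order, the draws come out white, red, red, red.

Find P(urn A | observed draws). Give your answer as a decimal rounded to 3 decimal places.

Under each hypothesis, the probability of the observed sequence is: P(data | urn A) = (2/6)(4/5)(3/4)(2/3) = 0.13333; P(data | urn B) = (3/12)(9/11)(8/10)(7/9) = 0.12727; P(data | urn C) = (10/11)(1/10)(0/9) = 0; P(data | urn D) = (3/9)(6/8)(5/7)(4/6) = 0.11905; P(data | urn E) = (1/5)(4/4)(3/3)(2/2) = 0.2.
Weighting by the prior gives 1/8 · 0.13333 = 0.016667, 1/8 · 0.12727 = 0.015909, 3/8 · 0 = 0, 1/8 · 0.11905 = 0.014881, 1/4 · 0.2 = 0.05; with total 0.097457.
Therefore the posterior P(urn A | data) = (0.016667) / (0.097457) = 0.17102.

0.171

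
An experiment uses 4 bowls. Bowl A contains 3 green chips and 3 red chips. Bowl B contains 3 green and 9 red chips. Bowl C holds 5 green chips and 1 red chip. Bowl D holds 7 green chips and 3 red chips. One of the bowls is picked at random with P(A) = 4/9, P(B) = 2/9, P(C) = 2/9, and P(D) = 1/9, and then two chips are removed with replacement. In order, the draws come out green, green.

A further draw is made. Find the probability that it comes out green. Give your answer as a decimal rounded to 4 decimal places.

0.6763

The likelihood of the observed sequence under each hypothesis: P(data | bowl A) = (3/6)(3/6) = 0.25; P(data | bowl B) = (3/12)(3/12) = 0.0625; P(data | bowl C) = (5/6)(5/6) = 0.69444; P(data | bowl D) = (7/10)(7/10) = 0.49.
Multiplying each by its prior: 4/9 · 0.25 = 0.11111, 2/9 · 0.0625 = 0.013889, 2/9 · 0.69444 = 0.15432, 1/9 · 0.49 = 0.054444; these sum to 0.33377.
Normalising, the posterior is P(bowl A | data) = 0.3329, P(bowl B | data) = 0.041613, P(bowl C | data) = 0.46236, P(bowl D | data) = 0.16312.
Averaging over the posterior, P(green next | data) = (1/2)(0.3329) + (1/4)(0.041613) + (5/6)(0.46236) + (7/10)(0.16312) = 0.67634.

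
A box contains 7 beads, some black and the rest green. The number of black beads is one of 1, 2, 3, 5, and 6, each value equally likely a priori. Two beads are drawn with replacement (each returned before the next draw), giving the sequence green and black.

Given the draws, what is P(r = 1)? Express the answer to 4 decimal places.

0.1364

Compute the likelihood of the observed sequence for each case: P(data | r = 1) = (6/7)(1/7) = 6/49; P(data | r = 2) = (5/7)(2/7) = 10/49; P(data | r = 3) = (4/7)(3/7) = 12/49; P(data | r = 5) = (2/7)(5/7) = 10/49; P(data | r = 6) = (1/7)(6/7) = 6/49.
Weighting by the prior gives 1/5 · 6/49 = 6/245, 1/5 · 10/49 = 2/49, 1/5 · 12/49 = 12/245, 1/5 · 10/49 = 2/49, 1/5 · 6/49 = 6/245; with total 44/245.
Hence P(r = 1 | data) = (6/245) / (44/245) = 3/22.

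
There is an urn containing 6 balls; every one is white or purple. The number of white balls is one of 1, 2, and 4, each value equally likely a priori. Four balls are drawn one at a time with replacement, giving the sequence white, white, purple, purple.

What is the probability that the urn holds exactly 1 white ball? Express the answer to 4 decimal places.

The likelihood of the observed sequence under each hypothesis: P(data | r = 1) = (1/6)(1/6)(5/6)(5/6) = 0.01929; P(data | r = 2) = (2/6)(2/6)(4/6)(4/6) = 0.049383; P(data | r = 4) = (4/6)(4/6)(2/6)(2/6) = 0.049383.
The prior-weighted likelihoods are 1/3 · 0.01929 = 0.00643, 1/3 · 0.049383 = 0.016461, 1/3 · 0.049383 = 0.016461; these sum to 0.039352.
By Bayes' rule, P(r = 1 | data) = (0.00643) / (0.039352) = 0.1634.

0.1634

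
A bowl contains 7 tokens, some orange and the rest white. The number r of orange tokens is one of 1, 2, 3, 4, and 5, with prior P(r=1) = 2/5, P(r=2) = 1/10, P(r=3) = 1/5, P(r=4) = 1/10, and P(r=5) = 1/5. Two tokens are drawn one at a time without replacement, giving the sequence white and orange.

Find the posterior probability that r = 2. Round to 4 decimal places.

For each hypothesis, P(data | H) works out to: P(data | r = 1) = (6/7)(1/6) = 1/7; P(data | r = 2) = (5/7)(2/6) = 5/21; P(data | r = 3) = (4/7)(3/6) = 2/7; P(data | r = 4) = (3/7)(4/6) = 2/7; P(data | r = 5) = (2/7)(5/6) = 5/21.
The prior-weighted likelihoods are 2/5 · 1/7 = 2/35, 1/10 · 5/21 = 1/42, 1/5 · 2/7 = 2/35, 1/10 · 2/7 = 1/35, 1/5 · 5/21 = 1/21; with total 3/14.
So P(r = 2 | data) = (1/42) / (3/14) = 1/9.

0.1111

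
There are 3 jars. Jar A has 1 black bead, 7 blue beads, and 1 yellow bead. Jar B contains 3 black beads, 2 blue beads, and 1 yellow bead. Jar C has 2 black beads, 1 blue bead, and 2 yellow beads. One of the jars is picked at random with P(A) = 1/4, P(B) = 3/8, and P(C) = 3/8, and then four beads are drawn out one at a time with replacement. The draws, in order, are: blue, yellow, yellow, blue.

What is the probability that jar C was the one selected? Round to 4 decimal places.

0.4424

Under each hypothesis, the probability of the observed sequence is: P(data | jar A) = (7/9)(1/9)(1/9)(7/9) = 0.0074684; P(data | jar B) = (2/6)(1/6)(1/6)(2/6) = 0.0030864; P(data | jar C) = (1/5)(2/5)(2/5)(1/5) = 0.0064.
Multiplying each by its prior: 1/4 · 0.0074684 = 0.0018671, 3/8 · 0.0030864 = 0.0011574, 3/8 · 0.0064 = 0.0024; summing to 0.0054245.
By Bayes' rule, P(jar C | data) = (0.0024) / (0.0054245) = 0.44244.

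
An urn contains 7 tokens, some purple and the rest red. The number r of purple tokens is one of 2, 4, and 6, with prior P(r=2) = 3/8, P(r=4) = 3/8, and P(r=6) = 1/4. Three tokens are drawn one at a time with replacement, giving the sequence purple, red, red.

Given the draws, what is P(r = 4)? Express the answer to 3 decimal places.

Under each hypothesis, the probability of the observed sequence is: P(data | r = 2) = (2/7)(5/7)(5/7) = 0.14577; P(data | r = 4) = (4/7)(3/7)(3/7) = 0.10496; P(data | r = 6) = (6/7)(1/7)(1/7) = 0.017493.
Multiplying each by its prior: 3/8 · 0.14577 = 0.054665, 3/8 · 0.10496 = 0.039359, 1/4 · 0.017493 = 0.0043732; summing to 0.098397.
By Bayes' rule, P(r = 4 | data) = (0.039359) / (0.098397) = 0.4.

0.400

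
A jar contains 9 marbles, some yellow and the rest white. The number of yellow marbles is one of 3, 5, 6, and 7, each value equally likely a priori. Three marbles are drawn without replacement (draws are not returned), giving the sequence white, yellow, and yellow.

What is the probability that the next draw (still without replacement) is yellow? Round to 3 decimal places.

Compute the likelihood of the observed sequence for each case: P(data | r = 3) = (6/9)(3/8)(2/7) = 0.071429; P(data | r = 5) = (4/9)(5/8)(4/7) = 0.15873; P(data | r = 6) = (3/9)(6/8)(5/7) = 0.17857; P(data | r = 7) = (2/9)(7/8)(6/7) = 0.16667.
The prior-weighted likelihoods are 1/4 · 0.071429 = 0.017857, 1/4 · 0.15873 = 0.039683, 1/4 · 0.17857 = 0.044643, 1/4 · 0.16667 = 0.041667; these sum to 0.14385.
The posterior is then P(r = 3 | data) = 0.12414, P(r = 5 | data) = 0.27586, P(r = 6 | data) = 0.31034, P(r = 7 | data) = 0.28966.
So P(yellow next | data) = Σ P(yellow next | H) P(H | data) = (1/6)(0.12414) + (1/2)(0.27586) + (2/3)(0.31034) + (5/6)(0.28966) = 0.6069.

0.607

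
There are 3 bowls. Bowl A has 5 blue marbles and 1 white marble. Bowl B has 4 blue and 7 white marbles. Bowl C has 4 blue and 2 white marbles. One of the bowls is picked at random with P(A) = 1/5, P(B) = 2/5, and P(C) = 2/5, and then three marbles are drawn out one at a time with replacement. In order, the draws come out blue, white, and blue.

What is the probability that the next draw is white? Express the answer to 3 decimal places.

0.388

For each hypothesis, P(data | H) works out to: P(data | bowl A) = (5/6)(1/6)(5/6) = 0.11574; P(data | bowl B) = (4/11)(7/11)(4/11) = 0.084147; P(data | bowl C) = (4/6)(2/6)(4/6) = 0.14815.
Weighting by the prior gives 1/5 · 0.11574 = 0.023148, 2/5 · 0.084147 = 0.033659, 2/5 · 0.14815 = 0.059259; these sum to 0.11607.
The posterior is then P(bowl A | data) = 0.19944, P(bowl B | data) = 0.29, P(bowl C | data) = 0.51056.
The predictive probability is P(white next | data) = (1/6)(0.19944) + (7/11)(0.29) + (1/3)(0.51056) = 0.38797.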